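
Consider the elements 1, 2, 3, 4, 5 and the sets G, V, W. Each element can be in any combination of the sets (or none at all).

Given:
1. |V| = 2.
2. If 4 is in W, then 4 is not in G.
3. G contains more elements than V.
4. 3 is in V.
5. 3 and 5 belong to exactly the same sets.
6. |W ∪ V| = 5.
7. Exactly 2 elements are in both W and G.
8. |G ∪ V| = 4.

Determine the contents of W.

W = {1, 2, 4}

From (4): 3 ∈ V.
(5): 5 matches 3: 5 ∈ V.
(1): V already has 2, so the rest are out.
Suppose 1 ∉ W: no assignment then satisfies all the clues, so 1 ∈ W.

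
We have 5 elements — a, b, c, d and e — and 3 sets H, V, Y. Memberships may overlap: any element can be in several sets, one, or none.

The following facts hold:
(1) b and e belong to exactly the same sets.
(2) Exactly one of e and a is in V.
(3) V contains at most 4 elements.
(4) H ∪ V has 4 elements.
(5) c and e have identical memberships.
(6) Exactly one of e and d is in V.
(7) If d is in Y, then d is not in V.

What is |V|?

3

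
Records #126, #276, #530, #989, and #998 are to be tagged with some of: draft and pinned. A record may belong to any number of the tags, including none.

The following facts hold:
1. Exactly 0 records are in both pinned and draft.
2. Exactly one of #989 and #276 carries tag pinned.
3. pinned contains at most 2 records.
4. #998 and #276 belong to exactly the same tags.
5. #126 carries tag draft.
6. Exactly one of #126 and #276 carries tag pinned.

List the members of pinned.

pinned = {#276, #998}

From (5): #126 ∈ draft.
Suppose #126 ∈ pinned: no assignment then satisfies all the clues, so #126 ∉ pinned.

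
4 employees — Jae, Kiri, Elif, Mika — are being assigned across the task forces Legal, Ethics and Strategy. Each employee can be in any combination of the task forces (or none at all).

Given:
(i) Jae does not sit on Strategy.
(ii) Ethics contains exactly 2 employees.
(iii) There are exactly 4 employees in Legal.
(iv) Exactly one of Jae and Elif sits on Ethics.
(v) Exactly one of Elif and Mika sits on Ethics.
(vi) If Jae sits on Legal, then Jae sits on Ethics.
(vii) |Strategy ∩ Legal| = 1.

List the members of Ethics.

From (i): Jae ∉ Strategy.
(iii): only 4 candidates remain for Legal, so all are in.
(vi): Jae ∈ Ethics.
(iv) (exactly one): Elif ∉ Ethics.
(v) (exactly one): Mika ∈ Ethics.
(ii): Ethics already has 2, so the rest are out.

Ethics = {Jae, Mika}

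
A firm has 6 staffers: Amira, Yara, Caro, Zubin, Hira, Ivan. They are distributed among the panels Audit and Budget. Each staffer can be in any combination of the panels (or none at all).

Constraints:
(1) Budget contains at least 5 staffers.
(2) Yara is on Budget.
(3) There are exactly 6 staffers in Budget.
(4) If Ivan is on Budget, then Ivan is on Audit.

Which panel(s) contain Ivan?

Ivan: Audit, Budget

From (2): Yara ∈ Budget.
(3): only 6 candidates remain for Budget, so all are in.
(4): Ivan ∈ Audit.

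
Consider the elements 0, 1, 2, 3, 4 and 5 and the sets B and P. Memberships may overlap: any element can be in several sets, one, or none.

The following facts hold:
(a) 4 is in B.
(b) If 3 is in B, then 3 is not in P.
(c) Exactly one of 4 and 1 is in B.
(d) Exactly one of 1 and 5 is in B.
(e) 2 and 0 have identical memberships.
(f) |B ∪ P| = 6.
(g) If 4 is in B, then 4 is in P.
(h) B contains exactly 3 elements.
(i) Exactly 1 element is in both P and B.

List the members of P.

From (a): 4 ∈ B.
(c) (exactly one): 1 ∉ B.
(d) (exactly one): 5 ∈ B.
(g): 4 ∈ P.
Suppose 0 ∉ P: no assignment then satisfies all the clues, so 0 ∈ P.

P = {0, 1, 2, 4}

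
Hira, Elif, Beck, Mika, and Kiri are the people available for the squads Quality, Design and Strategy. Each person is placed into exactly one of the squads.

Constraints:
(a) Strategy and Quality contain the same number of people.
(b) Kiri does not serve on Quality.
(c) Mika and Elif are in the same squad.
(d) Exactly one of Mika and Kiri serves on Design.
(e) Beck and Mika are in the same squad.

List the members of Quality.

From (b): Kiri ∉ Quality.
Suppose Hira ∉ Quality: no assignment then satisfies all the clues, so Hira ∈ Quality.

Quality = {Hira}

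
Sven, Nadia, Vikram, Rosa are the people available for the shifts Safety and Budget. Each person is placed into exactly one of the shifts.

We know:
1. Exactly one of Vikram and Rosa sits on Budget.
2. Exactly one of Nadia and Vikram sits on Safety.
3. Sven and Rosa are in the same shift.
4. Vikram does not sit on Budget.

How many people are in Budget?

3

From (4): Vikram ∉ Budget.
(1) (exactly one): Rosa ∈ Budget.
(3): Sven matches Rosa: Sven ∉ Safety.
(3): Sven matches Rosa: Sven ∈ Budget.
Only one shift left: Vikram ∈ Safety.
(2) (exactly one): Nadia ∉ Safety.
Only one shift left: Nadia ∈ Budget.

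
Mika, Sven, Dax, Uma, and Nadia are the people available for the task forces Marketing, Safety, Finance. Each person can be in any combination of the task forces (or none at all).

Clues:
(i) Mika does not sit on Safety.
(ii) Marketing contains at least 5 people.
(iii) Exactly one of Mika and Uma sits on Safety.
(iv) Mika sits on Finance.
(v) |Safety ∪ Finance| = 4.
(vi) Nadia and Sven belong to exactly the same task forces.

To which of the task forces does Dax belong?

Dax: Marketing

From (i): Mika ∉ Safety.
From (iv): Mika ∈ Finance.
(ii): only 5 candidates remain for Marketing, so all are in.
(iii) (exactly one): Uma ∈ Safety.
Suppose Dax ∈ Safety: no assignment then satisfies all the clues, so Dax ∉ Safety.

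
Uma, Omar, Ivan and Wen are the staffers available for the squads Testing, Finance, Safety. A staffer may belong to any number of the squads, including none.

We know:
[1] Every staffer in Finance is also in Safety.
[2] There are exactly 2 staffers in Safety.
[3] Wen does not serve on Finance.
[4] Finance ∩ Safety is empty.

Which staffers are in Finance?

Finance = {}

From (3): Wen ∉ Finance.
Suppose Uma ∈ Finance: no assignment then satisfies all the clues, so Uma ∉ Finance.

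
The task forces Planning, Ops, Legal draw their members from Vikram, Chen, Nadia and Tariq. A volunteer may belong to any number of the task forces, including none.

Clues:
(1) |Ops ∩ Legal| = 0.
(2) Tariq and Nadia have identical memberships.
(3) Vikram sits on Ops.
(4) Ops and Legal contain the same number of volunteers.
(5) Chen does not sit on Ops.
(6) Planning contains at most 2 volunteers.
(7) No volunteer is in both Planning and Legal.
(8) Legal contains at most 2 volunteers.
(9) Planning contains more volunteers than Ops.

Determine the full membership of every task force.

Planning = {Nadia, Tariq}; Ops = {Vikram}; Legal = {Chen}

From (3): Vikram ∈ Ops.
From (5): Chen ∉ Ops.
Suppose Vikram ∈ Planning: no assignment then satisfies all the clues, so Vikram ∉ Planning.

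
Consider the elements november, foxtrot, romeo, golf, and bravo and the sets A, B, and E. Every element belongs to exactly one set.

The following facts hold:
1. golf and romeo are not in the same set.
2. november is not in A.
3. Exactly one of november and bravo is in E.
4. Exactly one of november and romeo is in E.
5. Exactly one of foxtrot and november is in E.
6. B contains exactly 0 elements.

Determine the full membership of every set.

From (2): november ∉ A.
(6): B already has 0, so the rest are out.
Only one set left: november ∈ E.
(3) (exactly one): bravo ∉ E.
(4) (exactly one): romeo ∉ E.
(5) (exactly one): foxtrot ∉ E.
Only one set left: foxtrot ∈ A.
Only one set left: romeo ∈ A.
Only one set left: bravo ∈ A.
(1): golf ∉ A.
Only one set left: golf ∈ E.

A = {bravo, foxtrot, romeo}; B = {}; E = {golf, november}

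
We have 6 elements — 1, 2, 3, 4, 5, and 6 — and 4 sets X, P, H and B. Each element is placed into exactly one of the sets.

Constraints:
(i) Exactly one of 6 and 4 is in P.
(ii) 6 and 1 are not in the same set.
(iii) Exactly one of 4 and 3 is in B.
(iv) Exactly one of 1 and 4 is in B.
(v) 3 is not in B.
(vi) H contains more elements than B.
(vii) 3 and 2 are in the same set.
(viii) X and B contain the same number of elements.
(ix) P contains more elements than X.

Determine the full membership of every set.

From (v): 3 ∉ B.
(iii) (exactly one): 4 ∈ B.
(iv) (exactly one): 1 ∉ B.
(vii): 2 matches 3: 2 ∉ B.
(i) (exactly one): 6 ∈ P.
(ii): 1 ∉ P.
Suppose 1 ∉ X: no assignment then satisfies all the clues, so 1 ∈ X.

X = {1}; P = {5, 6}; H = {2, 3}; B = {4}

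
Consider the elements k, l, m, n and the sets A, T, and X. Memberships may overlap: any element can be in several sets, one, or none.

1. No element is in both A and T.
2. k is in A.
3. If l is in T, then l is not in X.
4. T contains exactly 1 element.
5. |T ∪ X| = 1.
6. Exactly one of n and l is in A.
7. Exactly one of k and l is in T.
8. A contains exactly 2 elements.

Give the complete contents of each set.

From (2): k ∈ A.
(1) (disjoint): k ∉ T.
(7) (exactly one): l ∈ T.
(1) (disjoint): l ∉ A.
(3): l ∉ X.
(4): T already has 1, so the rest are out.
(6) (exactly one): n ∈ A.
(8): A already has 2, so the rest are out.
Suppose k ∈ X: no assignment then satisfies all the clues, so k ∉ X.

A = {k, n}; T = {l}; X = {}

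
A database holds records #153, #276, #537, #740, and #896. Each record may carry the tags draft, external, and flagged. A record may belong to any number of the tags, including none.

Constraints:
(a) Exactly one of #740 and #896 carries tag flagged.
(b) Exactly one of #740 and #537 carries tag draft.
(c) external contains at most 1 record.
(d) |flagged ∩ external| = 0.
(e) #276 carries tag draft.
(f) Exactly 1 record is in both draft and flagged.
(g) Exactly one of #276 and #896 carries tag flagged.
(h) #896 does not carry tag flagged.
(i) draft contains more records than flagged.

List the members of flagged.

From (e): #276 ∈ draft.
From (h): #896 ∉ flagged.
(a) (exactly one): #740 ∈ flagged.
(g) (exactly one): #276 ∈ flagged.
Suppose #153 ∈ flagged: no assignment then satisfies all the clues, so #153 ∉ flagged.

flagged = {#276, #740}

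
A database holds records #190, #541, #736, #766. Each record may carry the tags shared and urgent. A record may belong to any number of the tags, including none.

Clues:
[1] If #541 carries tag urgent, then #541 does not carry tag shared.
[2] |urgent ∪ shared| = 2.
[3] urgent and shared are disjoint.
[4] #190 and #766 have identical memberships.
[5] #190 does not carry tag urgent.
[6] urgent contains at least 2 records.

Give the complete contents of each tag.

shared = {}; urgent = {#541, #736}

From (5): #190 ∉ urgent.
(4): #766 matches #190: #766 ∉ urgent.
(6): only 2 candidates remain for urgent, so all are in.
(1): #541 ∉ shared.
(3) (disjoint): #736 ∉ shared.
Suppose #190 ∈ shared: no assignment then satisfies all the clues, so #190 ∉ shared.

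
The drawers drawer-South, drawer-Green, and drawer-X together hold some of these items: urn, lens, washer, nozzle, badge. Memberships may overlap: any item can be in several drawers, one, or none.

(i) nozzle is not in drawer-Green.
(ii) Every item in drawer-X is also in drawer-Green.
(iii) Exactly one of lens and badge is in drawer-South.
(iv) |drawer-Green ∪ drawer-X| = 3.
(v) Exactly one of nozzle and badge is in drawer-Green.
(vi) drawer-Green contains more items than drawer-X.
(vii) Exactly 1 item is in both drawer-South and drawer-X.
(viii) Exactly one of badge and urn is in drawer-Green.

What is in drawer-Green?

drawer-Green = {badge, lens, washer}

From (i): nozzle ∉ drawer-Green.
(ii) contrapositive: nozzle ∉ drawer-X.
(v) (exactly one): badge ∈ drawer-Green.
(viii) (exactly one): urn ∉ drawer-Green.
(ii) contrapositive: urn ∉ drawer-X.
Suppose lens ∉ drawer-Green: no assignment then satisfies all the clues, so lens ∈ drawer-Green.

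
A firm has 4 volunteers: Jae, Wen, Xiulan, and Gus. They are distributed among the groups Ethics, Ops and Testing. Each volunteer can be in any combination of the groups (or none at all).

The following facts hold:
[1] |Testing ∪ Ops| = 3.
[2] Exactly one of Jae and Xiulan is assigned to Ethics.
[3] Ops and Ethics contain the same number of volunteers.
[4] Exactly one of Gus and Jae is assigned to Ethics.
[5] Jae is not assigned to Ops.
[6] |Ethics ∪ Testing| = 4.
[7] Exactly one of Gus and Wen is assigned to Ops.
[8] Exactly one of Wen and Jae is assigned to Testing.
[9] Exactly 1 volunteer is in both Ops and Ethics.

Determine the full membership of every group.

From (5): Jae ∉ Ops.
Suppose Jae ∉ Ethics: no assignment then satisfies all the clues, so Jae ∈ Ethics.

Ethics = {Jae, Wen}; Ops = {Wen, Xiulan}; Testing = {Gus, Wen, Xiulan}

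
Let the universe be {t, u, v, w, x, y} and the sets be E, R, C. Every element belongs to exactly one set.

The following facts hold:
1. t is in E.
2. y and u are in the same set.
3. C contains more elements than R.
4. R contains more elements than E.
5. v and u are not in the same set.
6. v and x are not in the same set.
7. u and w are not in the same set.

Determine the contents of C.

C = {u, x, y}

From (1): t ∈ E.
Suppose u ∉ C: no assignment then satisfies all the clues, so u ∈ C.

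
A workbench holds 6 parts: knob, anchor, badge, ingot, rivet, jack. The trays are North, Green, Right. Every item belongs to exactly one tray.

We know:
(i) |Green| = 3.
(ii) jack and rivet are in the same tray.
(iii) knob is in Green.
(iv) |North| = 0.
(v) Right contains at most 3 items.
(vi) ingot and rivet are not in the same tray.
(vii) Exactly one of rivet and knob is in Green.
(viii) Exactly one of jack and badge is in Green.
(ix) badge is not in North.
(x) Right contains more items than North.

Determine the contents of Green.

From (iii): knob ∈ Green.
From (ix): badge ∉ North.
(iv): North already has 0, so the rest are out.
(vii) (exactly one): rivet ∉ Green.
Only one tray left: rivet ∈ Right.
(ii): jack matches rivet: jack ∉ Green.
(ii): jack matches rivet: jack ∈ Right.
(vi): ingot ∉ Right.
(viii) (exactly one): badge ∈ Green.
Only one tray left: ingot ∈ Green.
(i): Green already has 3, so the rest are out.
Only one tray left: anchor ∈ Right.

Green = {badge, ingot, knob}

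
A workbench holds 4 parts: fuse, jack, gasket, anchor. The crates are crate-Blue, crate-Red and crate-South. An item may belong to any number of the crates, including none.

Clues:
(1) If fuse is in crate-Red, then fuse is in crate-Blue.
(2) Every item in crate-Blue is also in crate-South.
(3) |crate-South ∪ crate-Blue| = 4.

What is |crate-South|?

4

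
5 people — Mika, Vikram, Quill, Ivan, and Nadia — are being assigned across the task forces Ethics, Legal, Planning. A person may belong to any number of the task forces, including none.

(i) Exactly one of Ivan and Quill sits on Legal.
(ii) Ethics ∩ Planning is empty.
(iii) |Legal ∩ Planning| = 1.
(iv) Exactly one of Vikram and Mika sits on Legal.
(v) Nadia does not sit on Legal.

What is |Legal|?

2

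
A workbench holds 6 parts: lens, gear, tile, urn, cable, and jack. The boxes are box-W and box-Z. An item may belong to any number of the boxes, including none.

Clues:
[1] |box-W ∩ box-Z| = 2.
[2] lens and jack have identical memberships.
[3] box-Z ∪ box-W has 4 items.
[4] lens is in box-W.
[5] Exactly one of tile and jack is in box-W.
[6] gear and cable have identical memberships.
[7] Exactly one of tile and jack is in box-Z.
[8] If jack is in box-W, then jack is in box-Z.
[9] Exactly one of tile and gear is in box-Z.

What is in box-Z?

From (4): lens ∈ box-W.
(2): jack matches lens: jack ∈ box-W.
(5) (exactly one): tile ∉ box-W.
(8): jack ∈ box-Z.
(2): lens matches jack: lens ∈ box-Z.
(7) (exactly one): tile ∉ box-Z.
(9) (exactly one): gear ∈ box-Z.
(6): cable matches gear: cable ∈ box-Z.
Suppose urn ∈ box-Z: no assignment then satisfies all the clues, so urn ∉ box-Z.

box-Z = {cable, gear, jack, lens}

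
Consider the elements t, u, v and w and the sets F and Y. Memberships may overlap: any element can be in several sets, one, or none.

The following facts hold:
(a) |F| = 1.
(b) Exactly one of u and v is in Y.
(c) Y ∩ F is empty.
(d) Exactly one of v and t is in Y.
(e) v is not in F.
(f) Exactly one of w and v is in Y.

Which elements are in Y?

Y = {v}

From (e): v ∉ F.
Suppose t ∈ Y: no assignment then satisfies all the clues, so t ∉ Y.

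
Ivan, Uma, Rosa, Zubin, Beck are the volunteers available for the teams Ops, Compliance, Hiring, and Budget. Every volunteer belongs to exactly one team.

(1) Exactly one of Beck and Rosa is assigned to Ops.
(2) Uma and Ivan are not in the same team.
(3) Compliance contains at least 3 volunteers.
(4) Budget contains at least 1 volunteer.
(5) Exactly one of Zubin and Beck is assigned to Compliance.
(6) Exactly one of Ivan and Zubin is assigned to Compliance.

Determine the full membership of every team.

Ops = {Beck}; Compliance = {Rosa, Uma, Zubin}; Hiring = {}; Budget = {Ivan}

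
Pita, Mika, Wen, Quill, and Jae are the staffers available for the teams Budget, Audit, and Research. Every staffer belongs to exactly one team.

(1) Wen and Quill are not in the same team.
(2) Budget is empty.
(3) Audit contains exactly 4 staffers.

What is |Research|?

1

(2): Budget already has 0, so the rest are out.
Suppose Pita ∉ Audit: no assignment then satisfies all the clues, so Pita ∈ Audit.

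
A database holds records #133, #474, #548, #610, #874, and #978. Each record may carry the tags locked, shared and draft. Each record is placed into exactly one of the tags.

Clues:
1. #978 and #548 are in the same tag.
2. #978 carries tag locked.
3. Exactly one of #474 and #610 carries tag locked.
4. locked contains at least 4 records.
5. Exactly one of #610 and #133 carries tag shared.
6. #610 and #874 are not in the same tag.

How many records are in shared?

1

From (2): #978 ∈ locked.
(1): #548 matches #978: #548 ∈ locked.
Suppose #474 ∉ locked: no assignment then satisfies all the clues, so #474 ∈ locked.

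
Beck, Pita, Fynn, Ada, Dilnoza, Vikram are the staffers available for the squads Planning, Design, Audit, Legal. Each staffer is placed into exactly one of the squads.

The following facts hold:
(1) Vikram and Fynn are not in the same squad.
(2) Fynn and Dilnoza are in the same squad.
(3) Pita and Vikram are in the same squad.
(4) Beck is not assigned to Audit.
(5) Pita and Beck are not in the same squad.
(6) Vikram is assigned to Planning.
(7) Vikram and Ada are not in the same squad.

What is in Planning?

Planning = {Pita, Vikram}

From (4): Beck ∉ Audit.
From (6): Vikram ∈ Planning.
(1): Fynn ∉ Planning.
(2): Dilnoza matches Fynn: Dilnoza ∉ Planning.
(3): Pita matches Vikram: Pita ∈ Planning.
(5): Beck ∉ Planning.
(7): Ada ∉ Planning.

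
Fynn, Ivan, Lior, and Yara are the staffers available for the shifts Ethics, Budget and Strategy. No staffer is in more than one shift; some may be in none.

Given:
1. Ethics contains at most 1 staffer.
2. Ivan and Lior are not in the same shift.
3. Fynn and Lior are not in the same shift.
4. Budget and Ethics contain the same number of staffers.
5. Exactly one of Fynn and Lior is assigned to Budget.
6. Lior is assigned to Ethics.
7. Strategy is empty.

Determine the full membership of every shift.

Ethics = {Lior}; Budget = {Fynn}; Strategy = {}

From (6): Lior ∈ Ethics.
(1): Ethics already has 1, so the rest are out.
(5) (exactly one): Fynn ∈ Budget.
(7): Strategy already has 0, so the rest are out.
Suppose Ivan ∈ Budget: no assignment then satisfies all the clues, so Ivan ∉ Budget.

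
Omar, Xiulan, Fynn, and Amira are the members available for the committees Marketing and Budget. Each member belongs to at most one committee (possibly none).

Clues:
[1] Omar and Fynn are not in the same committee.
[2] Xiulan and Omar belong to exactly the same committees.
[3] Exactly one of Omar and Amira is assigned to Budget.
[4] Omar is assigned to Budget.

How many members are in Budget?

From (4): Omar ∈ Budget.
(1): Fynn ∉ Budget.
(2): Xiulan matches Omar: Xiulan ∉ Marketing.
(2): Xiulan matches Omar: Xiulan ∈ Budget.
(3) (exactly one): Amira ∉ Budget.

2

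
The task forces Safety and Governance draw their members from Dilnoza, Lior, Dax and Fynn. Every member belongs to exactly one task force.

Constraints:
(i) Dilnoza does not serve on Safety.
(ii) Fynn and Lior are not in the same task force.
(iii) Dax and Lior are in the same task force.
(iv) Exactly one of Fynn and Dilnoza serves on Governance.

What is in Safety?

Safety = {Fynn}

From (i): Dilnoza ∉ Safety.
Only one task force left: Dilnoza ∈ Governance.
(iv) (exactly one): Fynn ∉ Governance.
Only one task force left: Fynn ∈ Safety.
(ii): Lior ∉ Safety.
(iii): Dax matches Lior: Dax ∉ Safety.
Only one task force left: Lior ∈ Governance.
Only one task force left: Dax ∈ Governance.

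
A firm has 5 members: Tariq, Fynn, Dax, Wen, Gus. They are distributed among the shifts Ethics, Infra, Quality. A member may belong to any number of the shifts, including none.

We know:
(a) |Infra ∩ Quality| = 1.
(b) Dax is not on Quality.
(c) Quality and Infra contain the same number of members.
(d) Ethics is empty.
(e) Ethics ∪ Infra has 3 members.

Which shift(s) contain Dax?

From (b): Dax ∉ Quality.
(d): Ethics already has 0, so the rest are out.
Suppose Dax ∉ Infra: no assignment then satisfies all the clues, so Dax ∈ Infra.

Dax: Infra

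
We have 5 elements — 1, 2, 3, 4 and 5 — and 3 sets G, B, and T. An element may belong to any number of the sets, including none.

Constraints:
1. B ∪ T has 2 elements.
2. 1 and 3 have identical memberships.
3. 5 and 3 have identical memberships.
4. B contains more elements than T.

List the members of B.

B = {2, 4}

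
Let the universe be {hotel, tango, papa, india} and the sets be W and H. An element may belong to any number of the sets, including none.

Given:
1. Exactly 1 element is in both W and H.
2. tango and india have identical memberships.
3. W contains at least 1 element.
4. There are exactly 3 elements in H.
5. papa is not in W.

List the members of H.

H = {hotel, india, tango}

From (5): papa ∉ W.
Suppose hotel ∉ H: no assignment then satisfies all the clues, so hotel ∈ H.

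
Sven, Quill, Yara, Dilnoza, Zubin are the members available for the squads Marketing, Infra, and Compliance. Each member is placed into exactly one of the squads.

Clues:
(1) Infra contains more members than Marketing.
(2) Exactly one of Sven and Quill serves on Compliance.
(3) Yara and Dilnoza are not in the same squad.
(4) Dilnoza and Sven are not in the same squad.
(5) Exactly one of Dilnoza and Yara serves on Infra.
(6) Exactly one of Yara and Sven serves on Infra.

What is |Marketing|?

1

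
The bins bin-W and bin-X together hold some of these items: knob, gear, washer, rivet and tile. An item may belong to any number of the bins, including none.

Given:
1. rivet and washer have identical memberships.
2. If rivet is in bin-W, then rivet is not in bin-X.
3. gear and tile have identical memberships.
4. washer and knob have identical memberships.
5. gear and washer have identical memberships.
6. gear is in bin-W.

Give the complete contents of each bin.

From (6): gear ∈ bin-W.
(3): tile matches gear: tile ∈ bin-W.
(5): washer matches gear: washer ∈ bin-W.
(1): rivet matches washer: rivet ∈ bin-W.
(2): rivet ∉ bin-X.
(4): knob matches washer: knob ∈ bin-W.
(1): washer matches rivet: washer ∉ bin-X.
(4): knob matches washer: knob ∉ bin-X.
(5): gear matches washer: gear ∉ bin-X.
(3): tile matches gear: tile ∉ bin-X.

bin-W = {gear, knob, rivet, tile, washer}; bin-X = {}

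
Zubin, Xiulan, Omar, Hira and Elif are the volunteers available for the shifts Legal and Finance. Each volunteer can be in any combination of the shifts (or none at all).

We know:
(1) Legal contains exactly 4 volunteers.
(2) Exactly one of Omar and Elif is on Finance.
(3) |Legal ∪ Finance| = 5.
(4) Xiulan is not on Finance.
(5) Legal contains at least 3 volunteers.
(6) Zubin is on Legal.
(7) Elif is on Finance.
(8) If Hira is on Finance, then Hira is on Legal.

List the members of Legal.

From (4): Xiulan ∉ Finance.
From (6): Zubin ∈ Legal.
From (7): Elif ∈ Finance.
(2) (exactly one): Omar ∉ Finance.
Suppose Xiulan ∉ Legal: no assignment then satisfies all the clues, so Xiulan ∈ Legal.

Legal = {Hira, Omar, Xiulan, Zubin}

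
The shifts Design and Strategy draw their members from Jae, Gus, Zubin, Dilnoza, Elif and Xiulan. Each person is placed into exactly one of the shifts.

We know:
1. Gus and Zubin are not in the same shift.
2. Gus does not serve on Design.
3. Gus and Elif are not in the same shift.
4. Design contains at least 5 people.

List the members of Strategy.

From (2): Gus ∉ Design.
(4): only 5 candidates remain for Design, so all are in.
Only one shift left: Gus ∈ Strategy.

Strategy = {Gus}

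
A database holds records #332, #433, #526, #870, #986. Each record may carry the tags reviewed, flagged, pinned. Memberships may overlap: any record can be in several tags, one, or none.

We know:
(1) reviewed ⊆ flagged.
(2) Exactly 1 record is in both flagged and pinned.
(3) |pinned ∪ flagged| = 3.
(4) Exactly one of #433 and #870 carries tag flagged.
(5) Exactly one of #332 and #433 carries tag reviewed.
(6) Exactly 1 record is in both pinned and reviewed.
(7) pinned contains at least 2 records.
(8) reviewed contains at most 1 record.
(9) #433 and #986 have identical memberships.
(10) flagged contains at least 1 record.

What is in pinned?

pinned = {#332, #526}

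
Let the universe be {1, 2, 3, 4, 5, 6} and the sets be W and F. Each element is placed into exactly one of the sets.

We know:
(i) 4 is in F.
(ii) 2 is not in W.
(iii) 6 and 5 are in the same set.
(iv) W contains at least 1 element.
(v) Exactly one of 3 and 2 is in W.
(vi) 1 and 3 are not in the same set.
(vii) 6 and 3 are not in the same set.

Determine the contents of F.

From (i): 4 ∈ F.
From (ii): 2 ∉ W.
(v) (exactly one): 3 ∈ W.
(vi): 1 ∉ W.
(vii): 6 ∉ W.
Only one set left: 1 ∈ F.
Only one set left: 2 ∈ F.
Only one set left: 6 ∈ F.
(iii): 5 matches 6: 5 ∉ W.
(iii): 5 matches 6: 5 ∈ F.

F = {1, 2, 4, 5, 6}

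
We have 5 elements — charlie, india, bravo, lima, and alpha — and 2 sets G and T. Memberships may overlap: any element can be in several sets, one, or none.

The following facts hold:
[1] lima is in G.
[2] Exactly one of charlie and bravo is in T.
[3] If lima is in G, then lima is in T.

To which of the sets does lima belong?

From (1): lima ∈ G.
(3): lima ∈ T.

lima: G, T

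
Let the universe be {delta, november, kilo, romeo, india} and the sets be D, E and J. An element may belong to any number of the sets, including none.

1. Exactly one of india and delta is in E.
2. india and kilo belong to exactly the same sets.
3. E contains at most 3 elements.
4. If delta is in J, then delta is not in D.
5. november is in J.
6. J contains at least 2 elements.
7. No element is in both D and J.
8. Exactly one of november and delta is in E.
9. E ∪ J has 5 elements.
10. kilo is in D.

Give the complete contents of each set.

D = {india, kilo}; E = {india, kilo, november}; J = {delta, november, romeo}

From (5): november ∈ J.
From (10): kilo ∈ D.
(2): india matches kilo: india ∈ D.
(7) (disjoint): november ∉ D.
(7) (disjoint): kilo ∉ J.
(7) (disjoint): india ∉ J.
Suppose delta ∈ D: no assignment then satisfies all the clues, so delta ∉ D.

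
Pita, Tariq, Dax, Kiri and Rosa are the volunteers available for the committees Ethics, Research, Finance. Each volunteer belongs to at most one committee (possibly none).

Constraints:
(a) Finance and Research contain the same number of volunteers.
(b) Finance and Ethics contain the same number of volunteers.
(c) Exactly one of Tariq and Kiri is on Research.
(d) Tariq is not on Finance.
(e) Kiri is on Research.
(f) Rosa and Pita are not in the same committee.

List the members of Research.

Research = {Kiri}

From (d): Tariq ∉ Finance.
From (e): Kiri ∈ Research.
(c) (exactly one): Tariq ∉ Research.
Suppose Pita ∈ Research: no assignment then satisfies all the clues, so Pita ∉ Research.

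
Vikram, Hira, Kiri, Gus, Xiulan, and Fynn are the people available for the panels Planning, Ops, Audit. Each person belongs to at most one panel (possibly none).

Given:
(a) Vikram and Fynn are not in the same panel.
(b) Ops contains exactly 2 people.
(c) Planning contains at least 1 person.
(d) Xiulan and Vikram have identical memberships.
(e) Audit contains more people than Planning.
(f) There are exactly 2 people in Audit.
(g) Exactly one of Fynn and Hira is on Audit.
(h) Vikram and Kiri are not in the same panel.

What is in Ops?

Ops = {Vikram, Xiulan}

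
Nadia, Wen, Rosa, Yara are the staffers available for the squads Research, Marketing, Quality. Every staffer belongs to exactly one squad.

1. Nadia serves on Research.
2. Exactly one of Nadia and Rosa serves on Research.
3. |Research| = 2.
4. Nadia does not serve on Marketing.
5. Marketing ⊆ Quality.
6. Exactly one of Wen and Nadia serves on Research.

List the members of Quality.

From (1): Nadia ∈ Research.
(2) (exactly one): Rosa ∉ Research.
(6) (exactly one): Wen ∉ Research.
(3): only 2 candidates remain for Research, so all are in.
Suppose Wen ∉ Quality: no assignment then satisfies all the clues, so Wen ∈ Quality.

Quality = {Rosa, Wen}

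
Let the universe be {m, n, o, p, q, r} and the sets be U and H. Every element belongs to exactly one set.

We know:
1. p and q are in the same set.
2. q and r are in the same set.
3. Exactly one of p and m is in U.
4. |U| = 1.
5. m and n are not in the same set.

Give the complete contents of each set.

U = {m}; H = {n, o, p, q, r}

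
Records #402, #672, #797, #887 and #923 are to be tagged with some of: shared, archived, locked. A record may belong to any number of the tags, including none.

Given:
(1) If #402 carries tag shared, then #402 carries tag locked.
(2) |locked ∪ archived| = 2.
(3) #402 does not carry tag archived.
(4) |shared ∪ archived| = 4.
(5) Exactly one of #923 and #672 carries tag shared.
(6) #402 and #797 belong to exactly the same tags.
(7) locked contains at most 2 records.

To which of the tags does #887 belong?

#887: shared

From (3): #402 ∉ archived.
(6): #797 matches #402: #797 ∉ archived.
Suppose #887 ∉ shared: no assignment then satisfies all the clues, so #887 ∈ shared.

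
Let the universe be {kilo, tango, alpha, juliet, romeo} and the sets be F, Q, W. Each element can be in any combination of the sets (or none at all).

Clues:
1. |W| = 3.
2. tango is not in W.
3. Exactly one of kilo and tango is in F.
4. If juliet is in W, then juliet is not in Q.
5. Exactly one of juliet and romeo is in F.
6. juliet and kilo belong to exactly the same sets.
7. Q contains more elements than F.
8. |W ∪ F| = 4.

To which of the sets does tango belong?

tango: F, Q

From (2): tango ∉ W.
Suppose tango ∉ F: no assignment then satisfies all the clues, so tango ∈ F.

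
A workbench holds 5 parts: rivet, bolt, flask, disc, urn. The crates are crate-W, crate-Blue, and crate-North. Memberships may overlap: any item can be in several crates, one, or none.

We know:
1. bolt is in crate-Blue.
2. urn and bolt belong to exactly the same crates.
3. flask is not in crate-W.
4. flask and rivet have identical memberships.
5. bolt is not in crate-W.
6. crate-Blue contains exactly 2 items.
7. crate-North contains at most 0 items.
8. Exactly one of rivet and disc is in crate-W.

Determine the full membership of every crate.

From (1): bolt ∈ crate-Blue.
From (3): flask ∉ crate-W.
From (5): bolt ∉ crate-W.
(2): urn matches bolt: urn ∉ crate-W.
(2): urn matches bolt: urn ∈ crate-Blue.
(4): rivet matches flask: rivet ∉ crate-W.
(6): crate-Blue already has 2, so the rest are out.
(7): crate-North already has 0, so the rest are out.
(8) (exactly one): disc ∈ crate-W.

crate-W = {disc}; crate-Blue = {bolt, urn}; crate-North = {}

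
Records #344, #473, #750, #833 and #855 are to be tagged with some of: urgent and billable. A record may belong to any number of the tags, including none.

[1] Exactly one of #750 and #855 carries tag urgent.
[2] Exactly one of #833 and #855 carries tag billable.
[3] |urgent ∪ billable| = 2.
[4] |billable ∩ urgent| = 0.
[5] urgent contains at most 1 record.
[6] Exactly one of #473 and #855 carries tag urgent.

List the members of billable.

billable = {#833}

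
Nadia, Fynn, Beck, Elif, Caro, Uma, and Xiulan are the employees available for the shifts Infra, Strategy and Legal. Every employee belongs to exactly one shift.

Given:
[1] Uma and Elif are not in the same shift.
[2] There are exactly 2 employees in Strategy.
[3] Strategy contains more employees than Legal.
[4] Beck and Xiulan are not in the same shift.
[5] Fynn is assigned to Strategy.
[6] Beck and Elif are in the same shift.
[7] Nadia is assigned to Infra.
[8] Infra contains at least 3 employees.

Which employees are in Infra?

Infra = {Beck, Caro, Elif, Nadia}

From (5): Fynn ∈ Strategy.
From (7): Nadia ∈ Infra.
Suppose Beck ∉ Infra: no assignment then satisfies all the clues, so Beck ∈ Infra.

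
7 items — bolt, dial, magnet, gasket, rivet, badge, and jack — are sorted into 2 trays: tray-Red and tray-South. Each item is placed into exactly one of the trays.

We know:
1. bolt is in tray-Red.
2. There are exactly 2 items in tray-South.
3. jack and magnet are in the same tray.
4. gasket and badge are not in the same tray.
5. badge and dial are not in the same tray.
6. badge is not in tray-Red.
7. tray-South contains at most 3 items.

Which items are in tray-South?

tray-South = {badge, rivet}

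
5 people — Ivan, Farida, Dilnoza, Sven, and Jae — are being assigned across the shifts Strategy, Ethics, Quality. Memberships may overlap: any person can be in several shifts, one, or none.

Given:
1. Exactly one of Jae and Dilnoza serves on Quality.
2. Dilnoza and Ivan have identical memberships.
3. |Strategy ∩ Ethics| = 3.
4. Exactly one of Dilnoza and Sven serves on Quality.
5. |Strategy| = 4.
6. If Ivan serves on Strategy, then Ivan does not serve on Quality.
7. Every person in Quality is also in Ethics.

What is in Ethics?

Ethics = {Dilnoza, Ivan, Jae, Sven}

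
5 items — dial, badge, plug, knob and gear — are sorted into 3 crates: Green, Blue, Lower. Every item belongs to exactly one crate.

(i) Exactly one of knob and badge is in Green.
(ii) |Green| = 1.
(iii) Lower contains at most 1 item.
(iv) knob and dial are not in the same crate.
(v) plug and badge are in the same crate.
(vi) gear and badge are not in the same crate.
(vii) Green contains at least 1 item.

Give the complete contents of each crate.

Green = {knob}; Blue = {badge, dial, plug}; Lower = {gear}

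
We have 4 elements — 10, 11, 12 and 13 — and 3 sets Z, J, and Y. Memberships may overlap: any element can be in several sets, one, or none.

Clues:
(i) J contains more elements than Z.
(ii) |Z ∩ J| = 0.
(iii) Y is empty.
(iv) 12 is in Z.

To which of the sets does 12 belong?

12: Z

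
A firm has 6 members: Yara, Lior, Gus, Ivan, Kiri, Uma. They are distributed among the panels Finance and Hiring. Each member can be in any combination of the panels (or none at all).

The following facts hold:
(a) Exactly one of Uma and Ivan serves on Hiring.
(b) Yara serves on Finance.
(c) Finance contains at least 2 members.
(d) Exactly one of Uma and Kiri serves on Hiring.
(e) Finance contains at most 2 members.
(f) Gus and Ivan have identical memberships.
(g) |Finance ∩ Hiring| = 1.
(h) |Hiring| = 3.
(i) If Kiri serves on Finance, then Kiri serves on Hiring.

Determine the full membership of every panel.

Finance = {Kiri, Yara}; Hiring = {Gus, Ivan, Kiri}

From (b): Yara ∈ Finance.
Suppose Yara ∈ Hiring: no assignment then satisfies all the clues, so Yara ∉ Hiring.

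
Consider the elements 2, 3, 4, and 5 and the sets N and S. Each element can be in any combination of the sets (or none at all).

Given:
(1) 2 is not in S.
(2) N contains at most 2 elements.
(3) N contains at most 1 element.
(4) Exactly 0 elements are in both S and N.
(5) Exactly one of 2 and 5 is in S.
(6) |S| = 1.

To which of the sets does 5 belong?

5: S

From (1): 2 ∉ S.
(5) (exactly one): 5 ∈ S.
(6): S already has 1, so the rest are out.
Suppose 5 ∈ N: no assignment then satisfies all the clues, so 5 ∉ N.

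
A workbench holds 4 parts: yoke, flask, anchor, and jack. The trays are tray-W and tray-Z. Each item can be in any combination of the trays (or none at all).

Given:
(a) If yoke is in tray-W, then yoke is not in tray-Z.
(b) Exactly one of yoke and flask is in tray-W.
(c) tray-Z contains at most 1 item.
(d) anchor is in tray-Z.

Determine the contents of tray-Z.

From (d): anchor ∈ tray-Z.
(c): tray-Z already has 1, so the rest are out.

tray-Z = {anchor}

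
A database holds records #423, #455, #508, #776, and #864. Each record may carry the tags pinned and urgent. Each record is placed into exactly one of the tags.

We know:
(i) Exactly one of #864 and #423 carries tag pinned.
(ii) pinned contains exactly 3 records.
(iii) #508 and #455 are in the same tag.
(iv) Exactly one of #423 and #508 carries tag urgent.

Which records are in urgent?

urgent = {#423, #776}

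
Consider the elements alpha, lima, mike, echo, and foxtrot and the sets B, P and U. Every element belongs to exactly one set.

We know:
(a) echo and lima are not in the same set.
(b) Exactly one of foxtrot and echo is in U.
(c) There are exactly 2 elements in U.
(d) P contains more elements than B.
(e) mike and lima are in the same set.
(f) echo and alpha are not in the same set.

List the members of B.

B = {echo}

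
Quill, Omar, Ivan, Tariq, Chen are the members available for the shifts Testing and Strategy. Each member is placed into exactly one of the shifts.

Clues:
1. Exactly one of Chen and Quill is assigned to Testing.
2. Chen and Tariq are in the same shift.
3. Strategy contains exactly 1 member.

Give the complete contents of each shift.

Testing = {Chen, Ivan, Omar, Tariq}; Strategy = {Quill}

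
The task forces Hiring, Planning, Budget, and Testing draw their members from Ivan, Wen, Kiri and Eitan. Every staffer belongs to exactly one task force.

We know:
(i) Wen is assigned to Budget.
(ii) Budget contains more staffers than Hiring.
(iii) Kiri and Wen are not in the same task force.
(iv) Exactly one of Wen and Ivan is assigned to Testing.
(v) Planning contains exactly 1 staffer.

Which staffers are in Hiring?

Hiring = {}

From (i): Wen ∈ Budget.
(iii): Kiri ∉ Budget.
(iv) (exactly one): Ivan ∈ Testing.
Suppose Kiri ∈ Hiring: no assignment then satisfies all the clues, so Kiri ∉ Hiring.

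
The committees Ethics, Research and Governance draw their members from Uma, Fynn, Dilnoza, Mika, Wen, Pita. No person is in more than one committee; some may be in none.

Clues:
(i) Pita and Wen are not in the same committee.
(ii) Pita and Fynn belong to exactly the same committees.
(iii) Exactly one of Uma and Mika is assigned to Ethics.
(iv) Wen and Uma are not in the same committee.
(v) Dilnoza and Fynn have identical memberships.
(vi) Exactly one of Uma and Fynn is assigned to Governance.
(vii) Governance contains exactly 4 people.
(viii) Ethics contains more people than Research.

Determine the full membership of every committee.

Ethics = {Uma}; Research = {}; Governance = {Dilnoza, Fynn, Mika, Pita}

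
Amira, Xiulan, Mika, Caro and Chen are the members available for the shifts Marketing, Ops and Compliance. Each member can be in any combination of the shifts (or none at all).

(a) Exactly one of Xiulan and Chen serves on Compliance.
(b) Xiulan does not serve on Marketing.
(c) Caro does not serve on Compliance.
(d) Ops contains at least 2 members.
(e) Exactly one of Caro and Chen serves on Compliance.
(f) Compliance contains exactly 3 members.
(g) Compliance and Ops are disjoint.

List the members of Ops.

Ops = {Caro, Xiulan}

From (b): Xiulan ∉ Marketing.
From (c): Caro ∉ Compliance.
(e) (exactly one): Chen ∈ Compliance.
(g) (disjoint): Chen ∉ Ops.
(a) (exactly one): Xiulan ∉ Compliance.
(f): only 3 candidates remain for Compliance, so all are in.
(g) (disjoint): Amira ∉ Ops.
(g) (disjoint): Mika ∉ Ops.
(d): only 2 candidates remain for Ops, so all are in.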